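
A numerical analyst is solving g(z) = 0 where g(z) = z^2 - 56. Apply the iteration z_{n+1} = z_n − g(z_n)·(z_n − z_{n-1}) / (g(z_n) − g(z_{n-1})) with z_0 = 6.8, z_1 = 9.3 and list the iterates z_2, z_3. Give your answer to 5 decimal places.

g(6.8) = -9.7600000, g(9.3) = 30.4900000
z_2 = 9.3000000 − 30.4900000·(9.3000000 − 6.8000000) / (30.4900000 − (-9.7600000)) = 9.3000000 − (76.2250000)/(40.2500000) = 7.4062112
g(7.4062112) = -1.1480360
z_3 = 7.4062112 − (-1.1480360)·(7.4062112 − 9.3000000) / (-1.1480360 − 30.4900000) = 7.4062112 − (2.1741377)/(-31.6380360) = 7.4749303

7.40621, 7.47493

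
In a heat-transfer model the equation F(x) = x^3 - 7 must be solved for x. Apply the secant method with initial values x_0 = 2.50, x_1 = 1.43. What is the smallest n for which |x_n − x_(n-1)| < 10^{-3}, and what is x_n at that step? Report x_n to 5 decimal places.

F(2.50) = 8.6250000, F(1.43) = -4.0757930
x_2 = 1.4300000 − (-4.0757930)·(-1.0700000)/(-12.7007930) = 1.7733721;  |Δ| = 0.3433721
F(1.7733721) = -1.4230128
x_3 = 1.7733721 − (-1.4230128)·(0.3433721)/(2.6527802) = 1.9575649;  |Δ| = 0.1841928
F(1.9575649) = 0.5015071
x_4 = 1.9575649 − 0.5015071·(0.1841928)/(1.9245199) = 1.9095665;  |Δ| = 0.0479985
F(1.9095665) = -0.0368726
x_5 = 1.9095665 − (-0.0368726)·(-0.0479985)/(-0.5383797) = 1.9128538;  |Δ| = 0.0032873
F(1.9128538) = -0.0008495
x_6 = 1.9128538 − (-0.0008495)·(0.0032873)/(0.0360231) = 1.9129313;  |Δ| = 0.0000775
|x_6 − x_5| = 0.0000775 < 10^{-3}

n = 6, x_n = 1.91293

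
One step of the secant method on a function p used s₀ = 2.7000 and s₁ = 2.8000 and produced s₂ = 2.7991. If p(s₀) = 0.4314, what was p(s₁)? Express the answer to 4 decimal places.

The secant line through (2.7000, 0.4314) and (2.8000, p(s₁)) crosses zero at s₂ = 2.7991.
So (2.7000, 0.4314), (2.8000, p(s₁)), (2.7991, 0) are collinear:
p(s₁) = 0.4314 · (2.8000 − 2.7991) / (2.7000 − 2.7991) = 0.4314 · (0.000900)/(-0.099100) = -0.003918

-0.0039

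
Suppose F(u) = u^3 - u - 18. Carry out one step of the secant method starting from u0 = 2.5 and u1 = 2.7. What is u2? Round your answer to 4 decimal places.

F(2.5) = -4.875000, F(2.7) = -1.017000
u2 = 2.700000 − (-1.017000)·(2.700000 − 2.500000) / (-1.017000 − (-4.875000)) = 2.700000 − (-0.203400)/(3.858000) = 2.752722

2.7527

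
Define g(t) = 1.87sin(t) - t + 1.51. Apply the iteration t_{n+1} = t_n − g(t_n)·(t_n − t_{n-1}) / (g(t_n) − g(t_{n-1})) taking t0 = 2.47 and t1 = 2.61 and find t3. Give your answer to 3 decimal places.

2.551

g(2.47) = 0.20358, g(2.61) = -0.15208
t2 = 2.61000 − (-0.15208)·(2.61000 − 2.47000) / (-0.15208 − 0.20358) = 2.61000 − (-0.02129)/(-0.35566) = 2.55013
g(2.55013) = 0.00253
t3 = 2.55013 − 0.00253·(2.55013 − 2.61000) / (0.00253 − (-0.15208)) = 2.55013 − (-0.00015)/(0.15461) = 2.55111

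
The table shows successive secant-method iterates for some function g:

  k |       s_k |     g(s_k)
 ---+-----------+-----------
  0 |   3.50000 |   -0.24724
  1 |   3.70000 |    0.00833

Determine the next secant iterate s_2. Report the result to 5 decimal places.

3.69348

s_2 = 3.70000 − 0.00833·(3.70000 − 3.50000) / (0.00833 − (-0.24724))
   = 3.70000 − (0.0016660)/(0.2555700) = 3.6934812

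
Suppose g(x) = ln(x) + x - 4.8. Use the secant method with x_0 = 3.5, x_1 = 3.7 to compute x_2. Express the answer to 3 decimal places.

g(3.5) = -0.04724, g(3.7) = 0.20833
x_2 = 3.70000 − 0.20833·(3.70000 − 3.50000) / (0.20833 − (-0.04724)) = 3.70000 − (0.04167)/(0.25557) = 3.53697

3.537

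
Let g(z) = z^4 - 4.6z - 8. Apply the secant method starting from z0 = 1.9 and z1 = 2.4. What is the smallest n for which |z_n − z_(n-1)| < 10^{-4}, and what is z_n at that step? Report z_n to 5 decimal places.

n = 6, z_n = 2.04221

g(1.9) = -3.7079000, g(2.4) = 14.1376000
z2 = 2.4000000 − 14.1376000·(0.5000000)/(17.8455000) = 2.0038889;  |Δ| = 0.3961111
g(2.0038889) = -1.0930797
z3 = 2.0038889 − (-1.0930797)·(-0.3961111)/(-15.2306797) = 2.0323171;  |Δ| = 0.0284282
g(2.0323171) = -0.2891735
z4 = 2.0323171 − (-0.2891735)·(0.0284282)/(0.8039062) = 2.0425431;  |Δ| = 0.0102259
g(2.0425431) = 0.0097374
z5 = 2.0425431 − 0.0097374·(0.0102259)/(0.2989109) = 2.0422100;  |Δ| = 0.0003331
g(2.0422100) = -0.0000822
z6 = 2.0422100 − (-0.0000822)·(-0.0003331)/(-0.0098196) = 2.0422127;  |Δ| = 0.0000028
|z6 − z5| = 0.0000028 < 10^{-4}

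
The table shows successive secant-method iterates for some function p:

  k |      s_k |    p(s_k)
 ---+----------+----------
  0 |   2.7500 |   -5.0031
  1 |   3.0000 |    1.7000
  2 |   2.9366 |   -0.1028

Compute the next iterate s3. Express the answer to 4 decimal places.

2.9402

s3 = 2.9366 − (-0.1028)·(2.9366 − 3.0000) / (-0.1028 − 1.7000)
   = 2.9366 − (0.006518)/(-1.802800) = 2.940215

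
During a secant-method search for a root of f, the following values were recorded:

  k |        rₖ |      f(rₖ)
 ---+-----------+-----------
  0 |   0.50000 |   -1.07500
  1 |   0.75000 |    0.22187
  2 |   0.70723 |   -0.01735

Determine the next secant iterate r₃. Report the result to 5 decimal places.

r₃ = 0.70723 − (-0.01735)·(0.70723 − 0.75000) / (-0.01735 − 0.22187)
   = 0.70723 − (0.0007421)/(-0.2392200) = 0.7103320

0.71033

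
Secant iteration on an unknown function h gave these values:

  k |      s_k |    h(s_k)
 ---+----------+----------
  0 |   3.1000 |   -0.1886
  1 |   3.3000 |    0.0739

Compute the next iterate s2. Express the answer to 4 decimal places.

3.2437

s2 = 3.3000 − 0.0739·(3.3000 − 3.1000) / (0.0739 − (-0.1886))
   = 3.3000 − (0.014780)/(0.262500) = 3.243695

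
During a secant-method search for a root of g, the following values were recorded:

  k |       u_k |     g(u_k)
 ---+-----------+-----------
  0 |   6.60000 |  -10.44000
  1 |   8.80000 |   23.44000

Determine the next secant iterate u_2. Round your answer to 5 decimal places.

7.27792

u_2 = 8.80000 − 23.44000·(8.80000 − 6.60000) / (23.44000 − (-10.44000))
   = 8.80000 − (51.5680000)/(33.8800000) = 7.2779221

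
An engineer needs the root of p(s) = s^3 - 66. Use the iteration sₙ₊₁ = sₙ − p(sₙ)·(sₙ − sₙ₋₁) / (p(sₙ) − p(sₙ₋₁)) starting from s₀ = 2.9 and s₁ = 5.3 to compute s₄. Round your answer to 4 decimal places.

4.0494

p(2.9) = -41.611000, p(5.3) = 82.877000
s₂ = 5.300000 − 82.877000·(5.300000 − 2.900000) / (82.877000 − (-41.611000)) = 5.300000 − (198.904800)/(124.488000) = 3.702217
p(3.702217) = -15.255890
s₃ = 3.702217 − (-15.255890)·(3.702217 − 5.300000) / (-15.255890 − 82.877000) = 3.702217 − (24.375600)/(-98.132890) = 3.950611
p(3.950611) = -4.341527
s₄ = 3.950611 − (-4.341527)·(3.950611 − 3.702217) / (-4.341527 − (-15.255890)) = 3.950611 − (-1.078408)/(10.914363) = 4.049417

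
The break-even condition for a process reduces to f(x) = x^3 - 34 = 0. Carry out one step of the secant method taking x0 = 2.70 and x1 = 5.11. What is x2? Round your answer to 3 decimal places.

f(2.70) = -14.31700, f(5.11) = 99.43283
x2 = 5.11000 − 99.43283·(5.11000 − 2.70000) / (99.43283 − (-14.31700)) = 5.11000 − (239.63312)/(113.74983) = 3.00333

3.003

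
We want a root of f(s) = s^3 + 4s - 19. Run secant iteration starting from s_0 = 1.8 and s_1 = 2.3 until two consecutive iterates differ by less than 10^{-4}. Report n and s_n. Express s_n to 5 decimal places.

f(1.8) = -5.9680000, f(2.3) = 2.3670000
s_2 = 2.3000000 − 2.3670000·(0.5000000)/(8.3350000) = 2.1580084;  |Δ| = 0.1419916
f(2.1580084) = -0.3181208
s_3 = 2.1580084 − (-0.3181208)·(-0.1419916)/(-2.6851208) = 2.1748309;  |Δ| = 0.0168225
f(2.1748309) = -0.0139665
s_4 = 2.1748309 − (-0.0139665)·(0.0168225)/(0.3041543) = 2.1756034;  |Δ| = 0.0007725
f(2.1756034) = 0.0000885
s_5 = 2.1756034 − 0.0000885·(0.0007725)/(0.0140550) = 2.1755985;  |Δ| = 0.0000049
|s_5 − s_4| = 0.0000049 < 10^{-4}

n = 5, s_n = 2.17560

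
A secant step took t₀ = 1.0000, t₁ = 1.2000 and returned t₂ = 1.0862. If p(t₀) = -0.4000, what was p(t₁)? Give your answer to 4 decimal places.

0.5281

The secant line through (1.0000, -0.4000) and (1.2000, p(t₁)) crosses zero at t₂ = 1.0862.
So (1.0000, -0.4000), (1.2000, p(t₁)), (1.0862, 0) are collinear:
p(t₁) = -0.4000 · (1.2000 − 1.0862) / (1.0000 − 1.0862) = -0.4000 · (0.113800)/(-0.086200) = 0.528074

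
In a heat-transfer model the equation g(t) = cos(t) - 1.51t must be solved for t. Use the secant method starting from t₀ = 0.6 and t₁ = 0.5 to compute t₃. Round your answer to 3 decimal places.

g(0.6) = -0.08066, g(0.5) = 0.12258
t₂ = 0.50000 − 0.12258·(0.50000 − 0.60000) / (0.12258 − (-0.08066)) = 0.50000 − (-0.01226)/(0.20325) = 0.56031
g(0.56031) = 0.00102
t₃ = 0.56031 − 0.00102·(0.56031 − 0.50000) / (0.00102 − 0.12258) = 0.56031 − (0.00006)/(-0.12156) = 0.56082

0.561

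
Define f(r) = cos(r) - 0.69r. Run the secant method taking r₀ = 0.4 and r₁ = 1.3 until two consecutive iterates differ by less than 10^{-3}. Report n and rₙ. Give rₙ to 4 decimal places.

f(0.4) = 0.645061, f(1.3) = -0.629501
r₂ = 1.300000 − (-0.629501)·(0.900000)/(-1.274562) = 0.855494;  |Δ| = 0.444506
f(0.855494) = 0.065555
r₃ = 0.855494 − 0.065555·(-0.444506)/(0.695057) = 0.897418;  |Δ| = 0.041924
f(0.897418) = 0.004412
r₄ = 0.897418 − 0.004412·(0.041924)/(-0.061143) = 0.900443;  |Δ| = 0.003025
f(0.900443) = -0.000043
r₅ = 0.900443 − (-0.000043)·(0.003025)/(-0.004455) = 0.900414;  |Δ| = 0.000029
|r₅ − r₄| = 0.000029 < 10^{-3}

n = 5, rₙ = 0.9004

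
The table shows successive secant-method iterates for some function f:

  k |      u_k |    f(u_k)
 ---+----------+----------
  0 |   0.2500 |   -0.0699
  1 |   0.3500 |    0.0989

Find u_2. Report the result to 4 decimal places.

0.2914

u_2 = 0.3500 − 0.0989·(0.3500 − 0.2500) / (0.0989 − (-0.0699))
   = 0.3500 − (0.009890)/(0.168800) = 0.291410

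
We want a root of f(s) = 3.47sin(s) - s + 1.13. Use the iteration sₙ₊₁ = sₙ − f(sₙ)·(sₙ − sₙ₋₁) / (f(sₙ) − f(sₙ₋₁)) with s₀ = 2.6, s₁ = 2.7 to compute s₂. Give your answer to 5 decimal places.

f(2.6) = 0.3187898, f(2.7) = -0.0869918
s₂ = 2.7000000 − (-0.0869918)·(2.7000000 − 2.6000000) / (-0.0869918 − 0.3187898) = 2.7000000 − (-0.0086992)/(-0.4057816) = 2.6785619

2.67856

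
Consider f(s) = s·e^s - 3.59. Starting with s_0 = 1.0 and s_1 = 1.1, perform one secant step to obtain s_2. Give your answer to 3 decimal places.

1.149

f(1.0) = -0.87172, f(1.1) = -0.28542
s_2 = 1.10000 − (-0.28542)·(1.10000 − 1.00000) / (-0.28542 − (-0.87172)) = 1.10000 − (-0.02854)/(0.58630) = 1.14868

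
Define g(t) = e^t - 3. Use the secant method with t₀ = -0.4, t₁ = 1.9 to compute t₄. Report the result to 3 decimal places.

g(-0.4) = -2.32968, g(1.9) = 3.68589
t₂ = 1.90000 − 3.68589·(1.90000 − (-0.40000)) / (3.68589 − (-2.32968)) = 1.90000 − (8.47756)/(6.01557) = 0.49073
g(0.49073) = -1.36649
t₃ = 0.49073 − (-1.36649)·(0.49073 − 1.90000) / (-1.36649 − 3.68589) = 0.49073 − (1.92575)/(-5.05238) = 0.87189
g(0.87189) = -0.60858
t₄ = 0.87189 − (-0.60858)·(0.87189 − 0.49073) / (-0.60858 − (-1.36649)) = 0.87189 − (-0.23196)/(0.75791) = 1.17794

1.178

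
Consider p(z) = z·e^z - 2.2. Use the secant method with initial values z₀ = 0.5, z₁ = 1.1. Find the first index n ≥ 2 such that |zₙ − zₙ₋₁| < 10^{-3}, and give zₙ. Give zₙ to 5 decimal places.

n = 5, zₙ = 0.89707

p(0.5) = -1.3756394, p(1.1) = 1.1045826
z₂ = 1.1000000 − 1.1045826·(0.6000000)/(2.4802220) = 0.8327862;  |Δ| = 0.2672138
p(0.8327862) = -0.2848272
z₃ = 0.8327862 − (-0.2848272)·(-0.2672138)/(-1.3894099) = 0.8875647;  |Δ| = 0.0547785
p(0.8875647) = -0.0439221
z₄ = 0.8875647 − (-0.0439221)·(0.0547785)/(0.2409051) = 0.8975519;  |Δ| = 0.0099873
p(0.8975519) = 0.0022238
z₅ = 0.8975519 − 0.0022238·(0.0099873)/(0.0461459) = 0.8970707;  |Δ| = 0.0004813
|z₅ − z₄| = 0.0004813 < 10^{-3}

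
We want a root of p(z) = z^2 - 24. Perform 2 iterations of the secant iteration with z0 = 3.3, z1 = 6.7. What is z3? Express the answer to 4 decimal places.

p(3.3) = -13.110000, p(6.7) = 20.890000
z2 = 6.700000 − 20.890000·(6.700000 − 3.300000) / (20.890000 − (-13.110000)) = 6.700000 − (71.026000)/(34.000000) = 4.611000
p(4.611000) = -2.738679
z3 = 4.611000 − (-2.738679)·(4.611000 − 6.700000) / (-2.738679 − 20.890000) = 4.611000 − (5.721100)/(-23.628679) = 4.853125

4.8531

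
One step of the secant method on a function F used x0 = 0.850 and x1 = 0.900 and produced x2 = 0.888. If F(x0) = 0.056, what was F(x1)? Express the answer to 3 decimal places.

-0.018

The secant line through (0.850, 0.056) and (0.900, F(x1)) crosses zero at x2 = 0.888.
So (0.850, 0.056), (0.900, F(x1)), (0.888, 0) are collinear:
F(x1) = 0.056 · (0.900 − 0.888) / (0.850 − 0.888) = 0.056 · (0.01200)/(-0.03800) = -0.01768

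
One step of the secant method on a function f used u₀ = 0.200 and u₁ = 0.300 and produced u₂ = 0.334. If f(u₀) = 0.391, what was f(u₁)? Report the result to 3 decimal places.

The secant line through (0.200, 0.391) and (0.300, f(u₁)) crosses zero at u₂ = 0.334.
So (0.200, 0.391), (0.300, f(u₁)), (0.334, 0) are collinear:
f(u₁) = 0.391 · (0.300 − 0.334) / (0.200 − 0.334) = 0.391 · (-0.03400)/(-0.13400) = 0.09921

0.099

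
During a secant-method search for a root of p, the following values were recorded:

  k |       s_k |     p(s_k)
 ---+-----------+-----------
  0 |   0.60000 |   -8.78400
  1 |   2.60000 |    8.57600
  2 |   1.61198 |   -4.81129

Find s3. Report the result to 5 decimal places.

s3 = 1.61198 − (-4.81129)·(1.61198 − 2.60000) / (-4.81129 − 8.57600)
   = 1.61198 − (4.7536507)/(-13.3872900) = 1.9670669

1.96707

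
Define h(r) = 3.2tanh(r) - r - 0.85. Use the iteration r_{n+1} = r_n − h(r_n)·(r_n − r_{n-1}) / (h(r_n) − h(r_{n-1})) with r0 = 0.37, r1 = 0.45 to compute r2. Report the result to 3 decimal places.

h(0.37) = -0.08723, h(0.45) = 0.05008
r2 = 0.45000 − 0.05008·(0.45000 − 0.37000) / (0.05008 − (-0.08723)) = 0.45000 − (0.00401)/(0.13730) = 0.42082

0.421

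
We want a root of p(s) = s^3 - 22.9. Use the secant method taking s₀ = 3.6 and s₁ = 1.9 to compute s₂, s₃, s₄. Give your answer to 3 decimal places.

2.585, 2.955, 2.829

p(3.6) = 23.75600, p(1.9) = -16.04100
s₂ = 1.90000 − (-16.04100)·(1.90000 − 3.60000) / (-16.04100 − 23.75600) = 1.90000 − (27.26970)/(-39.79700) = 2.58522
p(2.58522) = -5.62204
s₃ = 2.58522 − (-5.62204)·(2.58522 − 1.90000) / (-5.62204 − (-16.04100)) = 2.58522 − (-3.85233)/(10.41896) = 2.95496
p(2.95496) = 2.90215
s₄ = 2.95496 − 2.90215·(2.95496 − 2.58522) / (2.90215 − (-5.62204)) = 2.95496 − (1.07305)/(8.52419) = 2.82908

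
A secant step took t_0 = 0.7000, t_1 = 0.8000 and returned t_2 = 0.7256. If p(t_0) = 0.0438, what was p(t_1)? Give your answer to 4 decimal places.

The secant line through (0.7000, 0.0438) and (0.8000, p(t_1)) crosses zero at t_2 = 0.7256.
So (0.7000, 0.0438), (0.8000, p(t_1)), (0.7256, 0) are collinear:
p(t_1) = 0.0438 · (0.8000 − 0.7256) / (0.7000 − 0.7256) = 0.0438 · (0.074400)/(-0.025600) = -0.127294

-0.1273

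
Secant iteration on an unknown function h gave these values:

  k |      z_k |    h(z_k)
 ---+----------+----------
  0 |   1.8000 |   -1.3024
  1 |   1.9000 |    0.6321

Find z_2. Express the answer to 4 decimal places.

z_2 = 1.9000 − 0.6321·(1.9000 − 1.8000) / (0.6321 − (-1.3024))
   = 1.9000 − (0.063210)/(1.934500) = 1.867325

1.8673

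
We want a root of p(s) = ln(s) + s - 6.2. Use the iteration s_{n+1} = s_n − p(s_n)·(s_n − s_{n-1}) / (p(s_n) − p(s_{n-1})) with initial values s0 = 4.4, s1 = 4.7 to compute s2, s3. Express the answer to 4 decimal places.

4.6610, 4.6608

p(4.4) = -0.318395, p(4.7) = 0.047563
s2 = 4.700000 − 0.047563·(4.700000 − 4.400000) / (0.047563 − (-0.318395)) = 4.700000 − (0.014269)/(0.365958) = 4.661010
p(4.661010) = 0.000242
s3 = 4.661010 − 0.000242·(4.661010 − 4.700000) / (0.000242 − 0.047563) = 4.661010 − (-0.000009)/(-0.047321) = 4.660810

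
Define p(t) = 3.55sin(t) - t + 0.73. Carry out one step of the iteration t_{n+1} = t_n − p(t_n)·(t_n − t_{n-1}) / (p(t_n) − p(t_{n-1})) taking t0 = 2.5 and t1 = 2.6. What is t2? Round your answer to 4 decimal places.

p(2.5) = 0.354576, p(2.6) = -0.039970
t2 = 2.600000 − (-0.039970)·(2.600000 − 2.500000) / (-0.039970 − 0.354576) = 2.600000 − (-0.003997)/(-0.394546) = 2.589869

2.5899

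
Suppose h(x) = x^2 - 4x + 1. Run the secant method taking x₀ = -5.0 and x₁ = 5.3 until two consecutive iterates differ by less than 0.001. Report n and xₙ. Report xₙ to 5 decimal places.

n = 8, xₙ = 3.73205

h(-5.0) = 46.0000000, h(5.3) = 7.8900000
x₂ = 5.3000000 − 7.8900000·(10.3000000)/(-38.1100000) = 7.4324324;  |Δ| = 2.1324324
h(7.4324324) = 26.5113221
x₃ = 7.4324324 − 26.5113221·(2.1324324)/(18.6213221) = 4.3964717;  |Δ| = 3.0359608
h(4.3964717) = 2.7430765
x₄ = 4.3964717 − 2.7430765·(-3.0359608)/(-23.7682456) = 4.0460936;  |Δ| = 0.3503781
h(4.0460936) = 1.1864990
x₅ = 4.0460936 − 1.1864990·(-0.3503781)/(-1.5565776) = 3.7790184;  |Δ| = 0.2670752
h(3.7790184) = 0.1649065
x₆ = 3.7790184 − 0.1649065·(-0.2670752)/(-1.0215925) = 3.7359069;  |Δ| = 0.0431115
h(3.7359069) = 0.0133726
x₇ = 3.7359069 − 0.0133726·(-0.0431115)/(-0.1515338) = 3.7321023;  |Δ| = 0.0038045
h(3.7321023) = 0.0001785
x₈ = 3.7321023 − 0.0001785·(-0.0038045)/(-0.0131941) = 3.7320509;  |Δ| = 0.0000515
|x₈ − x₇| = 0.0000515 < 0.001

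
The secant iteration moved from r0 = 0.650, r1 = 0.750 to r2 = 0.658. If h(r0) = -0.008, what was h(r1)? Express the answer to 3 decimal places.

0.092

The secant line through (0.650, -0.008) and (0.750, h(r1)) crosses zero at r2 = 0.658.
So (0.650, -0.008), (0.750, h(r1)), (0.658, 0) are collinear:
h(r1) = -0.008 · (0.750 − 0.658) / (0.650 − 0.658) = -0.008 · (0.09200)/(-0.00800) = 0.09200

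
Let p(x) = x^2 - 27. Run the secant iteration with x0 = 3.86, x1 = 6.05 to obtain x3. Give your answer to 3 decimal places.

p(3.86) = -12.10040, p(6.05) = 9.60250
x2 = 6.05000 − 9.60250·(6.05000 − 3.86000) / (9.60250 − (-12.10040)) = 6.05000 − (21.02947)/(21.70290) = 5.08103
p(5.08103) = -1.18314
x3 = 5.08103 − (-1.18314)·(5.08103 − 6.05000) / (-1.18314 − 9.60250) = 5.08103 − (1.14643)/(-10.78564) = 5.18732

5.187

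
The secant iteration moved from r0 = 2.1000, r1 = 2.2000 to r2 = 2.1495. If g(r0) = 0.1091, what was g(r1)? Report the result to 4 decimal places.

The secant line through (2.1000, 0.1091) and (2.2000, g(r1)) crosses zero at r2 = 2.1495.
So (2.1000, 0.1091), (2.2000, g(r1)), (2.1495, 0) are collinear:
g(r1) = 0.1091 · (2.2000 − 2.1495) / (2.1000 − 2.1495) = 0.1091 · (0.050500)/(-0.049500) = -0.111304

-0.1113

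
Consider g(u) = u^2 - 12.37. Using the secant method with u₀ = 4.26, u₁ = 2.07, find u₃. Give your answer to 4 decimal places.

3.5625

g(4.26) = 5.777600, g(2.07) = -8.085100
u₂ = 2.070000 − (-8.085100)·(2.070000 − 4.260000) / (-8.085100 − 5.777600) = 2.070000 − (17.706369)/(-13.862700) = 3.347267
g(3.347267) = -1.165804
u₃ = 3.347267 − (-1.165804)·(3.347267 − 2.070000) / (-1.165804 − (-8.085100)) = 3.347267 − (-1.489043)/(6.919296) = 3.562468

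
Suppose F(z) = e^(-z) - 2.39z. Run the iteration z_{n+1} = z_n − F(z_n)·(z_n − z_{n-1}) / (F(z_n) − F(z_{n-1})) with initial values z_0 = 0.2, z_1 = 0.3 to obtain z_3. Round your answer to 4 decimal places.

0.3076

F(0.2) = 0.340731, F(0.3) = 0.023818
z_2 = 0.300000 − 0.023818·(0.300000 − 0.200000) / (0.023818 − 0.340731) = 0.300000 − (0.002382)/(-0.316913) = 0.307516
F(0.307516) = 0.000309
z_3 = 0.307516 − 0.000309·(0.307516 − 0.300000) / (0.000309 − 0.023818) = 0.307516 − (0.000002)/(-0.023509) = 0.307614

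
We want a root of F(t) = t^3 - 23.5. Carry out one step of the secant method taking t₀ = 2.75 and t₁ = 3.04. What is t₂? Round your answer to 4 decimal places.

2.8574

F(2.75) = -2.703125, F(3.04) = 4.594464
t₂ = 3.040000 − 4.594464·(3.040000 − 2.750000) / (4.594464 − (-2.703125)) = 3.040000 − (1.332395)/(7.297589) = 2.857420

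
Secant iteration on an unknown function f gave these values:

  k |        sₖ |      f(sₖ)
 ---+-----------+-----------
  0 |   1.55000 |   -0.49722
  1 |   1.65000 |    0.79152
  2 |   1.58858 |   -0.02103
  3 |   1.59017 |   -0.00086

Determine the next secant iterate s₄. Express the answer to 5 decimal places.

1.59024

s₄ = 1.59017 − (-0.00086)·(1.59017 − 1.58858) / (-0.00086 − (-0.02103))
   = 1.59017 − (-0.0000014)/(0.0201700) = 1.5902378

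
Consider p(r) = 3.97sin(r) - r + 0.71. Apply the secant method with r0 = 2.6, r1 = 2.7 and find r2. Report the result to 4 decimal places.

p(2.6) = 0.156540, p(2.7) = -0.293302
r2 = 2.700000 − (-0.293302)·(2.700000 − 2.600000) / (-0.293302 − 0.156540) = 2.700000 − (-0.029330)/(-0.449842) = 2.634799

2.6348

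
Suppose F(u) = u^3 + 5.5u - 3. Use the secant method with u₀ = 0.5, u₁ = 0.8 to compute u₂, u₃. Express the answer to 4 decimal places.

0.5184, 0.5198

F(0.5) = -0.125000, F(0.8) = 1.912000
u₂ = 0.800000 − 1.912000·(0.800000 − 0.500000) / (1.912000 − (-0.125000)) = 0.800000 − (0.573600)/(2.037000) = 0.518409
F(0.518409) = -0.009426
u₃ = 0.518409 − (-0.009426)·(0.518409 − 0.800000) / (-0.009426 − 1.912000) = 0.518409 − (0.002654)/(-1.921426) = 0.519791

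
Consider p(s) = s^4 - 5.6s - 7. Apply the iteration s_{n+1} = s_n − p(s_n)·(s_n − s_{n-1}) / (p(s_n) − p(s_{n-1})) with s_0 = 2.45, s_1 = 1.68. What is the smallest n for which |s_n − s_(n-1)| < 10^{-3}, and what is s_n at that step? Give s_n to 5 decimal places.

n = 6, s_n = 2.07770

p(2.45) = 15.3100063, p(1.68) = -8.4420582
s_2 = 1.6800000 − (-8.4420582)·(-0.7700000)/(-23.7520645) = 1.9536766;  |Δ| = 0.2736766
p(1.9536766) = -3.3722272
s_3 = 1.9536766 − (-3.3722272)·(0.2736766)/(5.0698310) = 2.1357142;  |Δ| = 0.1820376
p(2.1357142) = 1.8452315
s_4 = 2.1357142 − 1.8452315·(0.1820376)/(5.2174587) = 2.0713339;  |Δ| = 0.0643803
p(2.0713339) = -0.1917301
s_5 = 2.0713339 − (-0.1917301)·(-0.0643803)/(-2.0369616) = 2.0773937;  |Δ| = 0.0060598
p(2.0773937) = -0.0093056
s_6 = 2.0773937 − (-0.0093056)·(0.0060598)/(0.1824245) = 2.0777029;  |Δ| = 0.0003091
|s_6 − s_5| = 0.0003091 < 10^{-3}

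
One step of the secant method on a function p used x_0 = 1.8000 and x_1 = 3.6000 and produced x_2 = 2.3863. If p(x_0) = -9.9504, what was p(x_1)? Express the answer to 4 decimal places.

The secant line through (1.8000, -9.9504) and (3.6000, p(x_1)) crosses zero at x_2 = 2.3863.
So (1.8000, -9.9504), (3.6000, p(x_1)), (2.3863, 0) are collinear:
p(x_1) = -9.9504 · (3.6000 − 2.3863) / (1.8000 − 2.3863) = -9.9504 · (1.213700)/(-0.586300) = 20.598329

20.5983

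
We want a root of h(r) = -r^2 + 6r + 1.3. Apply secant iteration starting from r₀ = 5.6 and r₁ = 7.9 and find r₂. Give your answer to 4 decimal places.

h(5.6) = 3.540000, h(7.9) = -13.710000
r₂ = 7.900000 − (-13.710000)·(7.900000 − 5.600000) / (-13.710000 − 3.540000) = 7.900000 − (-31.533000)/(-17.250000) = 6.072000

6.0720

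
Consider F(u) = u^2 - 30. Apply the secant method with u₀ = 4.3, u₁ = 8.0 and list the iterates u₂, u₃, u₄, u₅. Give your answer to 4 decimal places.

F(4.3) = -11.510000, F(8.0) = 34.000000
u₂ = 8.000000 − 34.000000·(8.000000 − 4.300000) / (34.000000 − (-11.510000)) = 8.000000 − (125.800000)/(45.510000) = 5.235772
F(5.235772) = -2.586688
u₃ = 5.235772 − (-2.586688)·(5.235772 − 8.000000) / (-2.586688 − 34.000000) = 5.235772 − (7.150194)/(-36.586688) = 5.431204
F(5.431204) = -0.502024
u₄ = 5.431204 − (-0.502024)·(5.431204 − 5.235772) / (-0.502024 − (-2.586688)) = 5.431204 − (-0.098111)/(2.084664) = 5.478267
F(5.478267) = 0.011413
u₅ = 5.478267 − 0.011413·(5.478267 − 5.431204) / (0.011413 − (-0.502024)) = 5.478267 − (0.000537)/(0.513436) = 5.477221

5.2358, 5.4312, 5.4783, 5.4772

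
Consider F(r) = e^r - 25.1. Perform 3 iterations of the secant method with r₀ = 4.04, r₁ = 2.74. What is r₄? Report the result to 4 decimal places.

F(4.04) = 31.726343, F(2.74) = -9.613015
r₂ = 2.740000 − (-9.613015)·(2.740000 − 4.040000) / (-9.613015 − 31.726343) = 2.740000 − (12.496919)/(-41.339358) = 3.042301
F(3.042301) = -4.146603
r₃ = 3.042301 − (-4.146603)·(3.042301 − 2.740000) / (-4.146603 − (-9.613015)) = 3.042301 − (-1.253521)/(5.466412) = 3.271614
F(3.271614) = 1.253844
r₄ = 3.271614 − 1.253844·(3.271614 − 3.042301) / (1.253844 − (-4.146603)) = 3.271614 − (0.287523)/(5.400448) = 3.218374

3.2184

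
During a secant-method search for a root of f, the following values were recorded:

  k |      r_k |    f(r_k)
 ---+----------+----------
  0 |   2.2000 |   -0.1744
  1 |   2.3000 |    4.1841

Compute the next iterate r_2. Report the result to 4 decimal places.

r_2 = 2.3000 − 4.1841·(2.3000 − 2.2000) / (4.1841 − (-0.1744))
   = 2.3000 − (0.418410)/(4.358500) = 2.204001

2.2040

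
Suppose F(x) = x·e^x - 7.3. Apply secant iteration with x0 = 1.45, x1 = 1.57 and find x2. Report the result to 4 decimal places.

F(1.45) = -1.118484, F(1.57) = 0.246438
x2 = 1.570000 − 0.246438·(1.570000 − 1.450000) / (0.246438 − (-1.118484)) = 1.570000 − (0.029573)/(1.364922) = 1.548334

1.5483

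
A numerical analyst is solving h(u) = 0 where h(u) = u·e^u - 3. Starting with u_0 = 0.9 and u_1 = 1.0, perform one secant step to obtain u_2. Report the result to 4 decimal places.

1.0558

h(0.9) = -0.786357, h(1.0) = -0.281718
u_2 = 1.000000 − (-0.281718)·(1.000000 − 0.900000) / (-0.281718 − (-0.786357)) = 1.000000 − (-0.028172)/(0.504639) = 1.055826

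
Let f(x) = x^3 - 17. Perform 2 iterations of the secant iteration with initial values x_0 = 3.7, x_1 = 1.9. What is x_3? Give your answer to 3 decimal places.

f(3.7) = 33.65300, f(1.9) = -10.14100
x_2 = 1.90000 − (-10.14100)·(1.90000 − 3.70000) / (-10.14100 − 33.65300) = 1.90000 − (18.25380)/(-43.79400) = 2.31681
f(2.31681) = -4.56426
x_3 = 2.31681 − (-4.56426)·(2.31681 − 1.90000) / (-4.56426 − (-10.14100)) = 2.31681 − (-1.90243)/(5.57674) = 2.65795

2.658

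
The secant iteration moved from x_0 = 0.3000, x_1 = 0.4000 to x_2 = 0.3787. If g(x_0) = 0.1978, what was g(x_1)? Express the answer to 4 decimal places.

The secant line through (0.3000, 0.1978) and (0.4000, g(x_1)) crosses zero at x_2 = 0.3787.
So (0.3000, 0.1978), (0.4000, g(x_1)), (0.3787, 0) are collinear:
g(x_1) = 0.1978 · (0.4000 − 0.3787) / (0.3000 − 0.3787) = 0.1978 · (0.021300)/(-0.078700) = -0.053534

-0.0535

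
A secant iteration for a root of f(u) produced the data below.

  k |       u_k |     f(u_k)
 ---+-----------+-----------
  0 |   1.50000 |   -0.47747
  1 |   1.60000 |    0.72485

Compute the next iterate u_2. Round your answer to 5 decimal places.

u_2 = 1.60000 − 0.72485·(1.60000 − 1.50000) / (0.72485 − (-0.47747))
   = 1.60000 − (0.0724850)/(1.2023200) = 1.5397124

1.53971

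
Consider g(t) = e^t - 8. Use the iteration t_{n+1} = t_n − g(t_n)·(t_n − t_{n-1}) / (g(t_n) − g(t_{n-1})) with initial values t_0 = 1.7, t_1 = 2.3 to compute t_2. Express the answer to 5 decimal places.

g(1.7) = -2.5260526, g(2.3) = 1.9741825
t_2 = 2.3000000 − 1.9741825·(2.3000000 − 1.7000000) / (1.9741825 − (-2.5260526)) = 2.3000000 − (1.1845095)/(4.5002351) = 2.0367894

2.03679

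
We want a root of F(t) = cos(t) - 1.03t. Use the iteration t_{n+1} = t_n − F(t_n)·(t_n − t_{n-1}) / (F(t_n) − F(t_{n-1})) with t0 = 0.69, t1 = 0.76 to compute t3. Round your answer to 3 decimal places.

0.726

F(0.69) = 0.06055, F(0.76) = -0.05796
t2 = 0.76000 − (-0.05796)·(0.76000 − 0.69000) / (-0.05796 − 0.06055) = 0.76000 − (-0.00406)/(-0.11851) = 0.72576
F(0.72576) = 0.00046
t3 = 0.72576 − 0.00046·(0.72576 − 0.76000) / (0.00046 − (-0.05796)) = 0.72576 − (-0.00002)/(0.05842) = 0.72603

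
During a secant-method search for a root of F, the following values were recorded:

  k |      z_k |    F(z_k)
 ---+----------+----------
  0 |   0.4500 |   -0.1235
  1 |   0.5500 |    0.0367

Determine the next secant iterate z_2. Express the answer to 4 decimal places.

z_2 = 0.5500 − 0.0367·(0.5500 − 0.4500) / (0.0367 − (-0.1235))
   = 0.5500 − (0.003670)/(0.160200) = 0.527091

0.5271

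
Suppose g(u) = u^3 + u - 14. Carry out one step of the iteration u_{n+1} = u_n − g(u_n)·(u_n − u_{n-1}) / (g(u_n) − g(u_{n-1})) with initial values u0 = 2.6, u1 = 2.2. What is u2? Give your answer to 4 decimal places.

g(2.6) = 6.176000, g(2.2) = -1.152000
u2 = 2.200000 − (-1.152000)·(2.200000 − 2.600000) / (-1.152000 − 6.176000) = 2.200000 − (0.460800)/(-7.328000) = 2.262882

2.2629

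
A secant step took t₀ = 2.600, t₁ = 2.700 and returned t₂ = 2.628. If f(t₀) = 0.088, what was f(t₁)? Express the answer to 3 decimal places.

The secant line through (2.600, 0.088) and (2.700, f(t₁)) crosses zero at t₂ = 2.628.
So (2.600, 0.088), (2.700, f(t₁)), (2.628, 0) are collinear:
f(t₁) = 0.088 · (2.700 − 2.628) / (2.600 − 2.628) = 0.088 · (0.07200)/(-0.02800) = -0.22629

-0.226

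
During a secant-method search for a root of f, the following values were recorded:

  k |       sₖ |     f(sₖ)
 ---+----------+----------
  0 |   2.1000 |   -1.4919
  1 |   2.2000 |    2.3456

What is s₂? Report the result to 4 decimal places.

s₂ = 2.2000 − 2.3456·(2.2000 − 2.1000) / (2.3456 − (-1.4919))
   = 2.2000 − (0.234560)/(3.837500) = 2.138877

2.1389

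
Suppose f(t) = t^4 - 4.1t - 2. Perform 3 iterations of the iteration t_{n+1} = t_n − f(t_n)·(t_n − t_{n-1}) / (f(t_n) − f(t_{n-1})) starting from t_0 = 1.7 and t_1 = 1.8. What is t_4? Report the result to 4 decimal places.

1.7381

f(1.7) = -0.617900, f(1.8) = 1.117600
t_2 = 1.800000 − 1.117600·(1.800000 − 1.700000) / (1.117600 − (-0.617900)) = 1.800000 − (0.111760)/(1.735500) = 1.735604
f(1.735604) = -0.041904
t_3 = 1.735604 − (-0.041904)·(1.735604 − 1.800000) / (-0.041904 − 1.117600) = 1.735604 − (0.002698)/(-1.159504) = 1.737931
f(1.737931) = -0.002678
t_4 = 1.737931 − (-0.002678)·(1.737931 − 1.735604) / (-0.002678 − (-0.041904)) = 1.737931 − (-0.000006)/(0.039226) = 1.738090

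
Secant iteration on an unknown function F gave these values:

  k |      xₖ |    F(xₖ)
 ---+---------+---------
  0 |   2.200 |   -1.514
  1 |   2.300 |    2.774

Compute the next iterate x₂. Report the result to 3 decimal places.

2.235

x₂ = 2.300 − 2.774·(2.300 − 2.200) / (2.774 − (-1.514))
   = 2.300 − (0.27740)/(4.28800) = 2.23531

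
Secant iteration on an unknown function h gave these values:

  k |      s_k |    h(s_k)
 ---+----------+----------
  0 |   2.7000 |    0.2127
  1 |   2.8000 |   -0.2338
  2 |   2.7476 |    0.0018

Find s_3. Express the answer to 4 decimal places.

2.7480

s_3 = 2.7476 − 0.0018·(2.7476 − 2.8000) / (0.0018 − (-0.2338))
   = 2.7476 − (-0.000094)/(0.235600) = 2.748000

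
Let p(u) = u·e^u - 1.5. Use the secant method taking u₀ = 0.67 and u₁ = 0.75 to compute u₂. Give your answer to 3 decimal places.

0.725

p(0.67) = -0.19066, p(0.75) = 0.08775
u₂ = 0.75000 − 0.08775·(0.75000 − 0.67000) / (0.08775 − (-0.19066)) = 0.75000 − (0.00702)/(0.27841) = 0.72479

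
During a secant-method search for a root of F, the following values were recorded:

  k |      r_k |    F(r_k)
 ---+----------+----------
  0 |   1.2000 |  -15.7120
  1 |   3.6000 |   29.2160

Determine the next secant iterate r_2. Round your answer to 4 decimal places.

r_2 = 3.6000 − 29.2160·(3.6000 − 1.2000) / (29.2160 − (-15.7120))
   = 3.6000 − (70.118400)/(44.928000) = 2.039316

2.0393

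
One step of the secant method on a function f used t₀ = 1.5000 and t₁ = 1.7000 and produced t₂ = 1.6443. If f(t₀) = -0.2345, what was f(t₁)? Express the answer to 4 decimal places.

The secant line through (1.5000, -0.2345) and (1.7000, f(t₁)) crosses zero at t₂ = 1.6443.
So (1.5000, -0.2345), (1.7000, f(t₁)), (1.6443, 0) are collinear:
f(t₁) = -0.2345 · (1.7000 − 1.6443) / (1.5000 − 1.6443) = -0.2345 · (0.055700)/(-0.144300) = 0.090517

0.0905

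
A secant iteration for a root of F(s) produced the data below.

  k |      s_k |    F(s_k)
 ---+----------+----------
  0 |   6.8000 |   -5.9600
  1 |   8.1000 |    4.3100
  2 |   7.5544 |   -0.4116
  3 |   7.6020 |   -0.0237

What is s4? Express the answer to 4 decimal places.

s4 = 7.6020 − (-0.0237)·(7.6020 − 7.5544) / (-0.0237 − (-0.4116))
   = 7.6020 − (-0.001128)/(0.387900) = 7.604908

7.6049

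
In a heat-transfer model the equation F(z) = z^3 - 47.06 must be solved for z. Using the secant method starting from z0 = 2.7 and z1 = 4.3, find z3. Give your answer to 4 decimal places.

3.5794

F(2.7) = -27.377000, F(4.3) = 32.447000
z2 = 4.300000 − 32.447000·(4.300000 − 2.700000) / (32.447000 − (-27.377000)) = 4.300000 − (51.915200)/(59.824000) = 3.432201
F(3.432201) = -6.628655
z3 = 3.432201 − (-6.628655)·(3.432201 − 4.300000) / (-6.628655 − 32.447000) = 3.432201 − (5.752339)/(-39.075655) = 3.579411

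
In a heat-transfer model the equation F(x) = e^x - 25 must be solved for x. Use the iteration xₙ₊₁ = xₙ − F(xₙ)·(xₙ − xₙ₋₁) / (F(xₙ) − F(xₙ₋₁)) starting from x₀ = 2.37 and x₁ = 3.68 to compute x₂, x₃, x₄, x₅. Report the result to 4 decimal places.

F(2.37) = -14.302608, F(3.68) = 14.646394
x₂ = 3.680000 − 14.646394·(3.680000 − 2.370000) / (14.646394 − (-14.302608)) = 3.680000 − (19.186776)/(28.949002) = 3.017221
F(3.017221) = -4.565565
x₃ = 3.017221 − (-4.565565)·(3.017221 − 3.680000) / (-4.565565 − 14.646394) = 3.017221 − (3.025958)/(-19.211959) = 3.174725
F(3.174725) = -1.079750
x₄ = 3.174725 − (-1.079750)·(3.174725 − 3.017221) / (-1.079750 − (-4.565565)) = 3.174725 − (-0.170065)/(3.485814) = 3.223513
F(3.223513) = 0.116200
x₅ = 3.223513 − 0.116200·(3.223513 − 3.174725) / (0.116200 − (-1.079750)) = 3.223513 − (0.005669)/(1.195950) = 3.218773

3.0172, 3.1747, 3.2235, 3.2188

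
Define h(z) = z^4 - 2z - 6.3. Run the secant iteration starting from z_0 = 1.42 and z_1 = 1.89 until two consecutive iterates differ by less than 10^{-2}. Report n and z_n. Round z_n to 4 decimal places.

h(1.42) = -5.074131, h(1.89) = 2.679898
z_2 = 1.890000 − 2.679898·(0.470000)/(7.754029) = 1.727562;  |Δ| = 0.162438
h(1.727562) = -0.848068
z_3 = 1.727562 − (-0.848068)·(-0.162438)/(-3.527966) = 1.766609;  |Δ| = 0.039048
h(1.766609) = -0.093151
z_4 = 1.766609 − (-0.093151)·(0.039048)/(0.754917) = 1.771427;  |Δ| = 0.004818
|z_4 − z_3| = 0.004818 < 10^{-2}

n = 4, z_n = 1.7714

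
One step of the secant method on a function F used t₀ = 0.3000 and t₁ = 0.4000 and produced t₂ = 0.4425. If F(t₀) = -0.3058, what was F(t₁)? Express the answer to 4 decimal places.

The secant line through (0.3000, -0.3058) and (0.4000, F(t₁)) crosses zero at t₂ = 0.4425.
So (0.3000, -0.3058), (0.4000, F(t₁)), (0.4425, 0) are collinear:
F(t₁) = -0.3058 · (0.4000 − 0.4425) / (0.3000 − 0.4425) = -0.3058 · (-0.042500)/(-0.142500) = -0.091204

-0.0912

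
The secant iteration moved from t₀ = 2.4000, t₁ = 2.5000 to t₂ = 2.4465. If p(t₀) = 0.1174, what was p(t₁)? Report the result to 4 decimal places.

-0.1351

The secant line through (2.4000, 0.1174) and (2.5000, p(t₁)) crosses zero at t₂ = 2.4465.
So (2.4000, 0.1174), (2.5000, p(t₁)), (2.4465, 0) are collinear:
p(t₁) = 0.1174 · (2.5000 − 2.4465) / (2.4000 − 2.4465) = 0.1174 · (0.053500)/(-0.046500) = -0.135073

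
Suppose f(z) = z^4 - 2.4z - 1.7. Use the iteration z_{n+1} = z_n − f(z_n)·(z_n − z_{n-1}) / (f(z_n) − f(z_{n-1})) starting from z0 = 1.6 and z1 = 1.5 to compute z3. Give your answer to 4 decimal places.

f(1.6) = 1.013600, f(1.5) = -0.237500
z2 = 1.500000 − (-0.237500)·(1.500000 − 1.600000) / (-0.237500 − 1.013600) = 1.500000 − (0.023750)/(-1.251100) = 1.518983
f(1.518983) = -0.021879
z3 = 1.518983 − (-0.021879)·(1.518983 − 1.500000) / (-0.021879 − (-0.237500)) = 1.518983 − (-0.000415)/(0.215621) = 1.520910

1.5209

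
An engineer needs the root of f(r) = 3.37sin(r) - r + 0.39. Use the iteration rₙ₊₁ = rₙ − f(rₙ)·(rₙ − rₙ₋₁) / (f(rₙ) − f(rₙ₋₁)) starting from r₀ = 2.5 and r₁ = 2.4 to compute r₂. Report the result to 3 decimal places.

f(2.5) = -0.09315, f(2.4) = 0.26631
r₂ = 2.40000 − 0.26631·(2.40000 − 2.50000) / (0.26631 − (-0.09315)) = 2.40000 − (-0.02663)/(0.35946) = 2.47409

2.474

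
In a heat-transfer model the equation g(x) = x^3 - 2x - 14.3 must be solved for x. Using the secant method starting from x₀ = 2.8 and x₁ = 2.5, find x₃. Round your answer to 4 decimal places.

2.7016

g(2.8) = 2.052000, g(2.5) = -3.675000
x₂ = 2.500000 − (-3.675000)·(2.500000 − 2.800000) / (-3.675000 − 2.052000) = 2.500000 − (1.102500)/(-5.727000) = 2.692509
g(2.692509) = -0.165389
x₃ = 2.692509 − (-0.165389)·(2.692509 − 2.500000) / (-0.165389 − (-3.675000)) = 2.692509 − (-0.031839)/(3.509611) = 2.701581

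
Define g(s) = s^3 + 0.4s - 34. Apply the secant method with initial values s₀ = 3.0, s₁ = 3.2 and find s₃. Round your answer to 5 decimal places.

3.19846

g(3.0) = -5.8000000, g(3.2) = 0.0480000
s₂ = 3.2000000 − 0.0480000·(3.2000000 − 3.0000000) / (0.0480000 − (-5.8000000)) = 3.2000000 − (0.0096000)/(5.8480000) = 3.1983584
g(3.1983584) = -0.0030603
s₃ = 3.1983584 − (-0.0030603)·(3.1983584 − 3.2000000) / (-0.0030603 − 0.0480000) = 3.1983584 − (0.0000050)/(-0.0510603) = 3.1984568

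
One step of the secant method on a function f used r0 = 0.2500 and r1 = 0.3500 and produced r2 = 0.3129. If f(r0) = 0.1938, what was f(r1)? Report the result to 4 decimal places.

-0.1143

The secant line through (0.2500, 0.1938) and (0.3500, f(r1)) crosses zero at r2 = 0.3129.
So (0.2500, 0.1938), (0.3500, f(r1)), (0.3129, 0) are collinear:
f(r1) = 0.1938 · (0.3500 − 0.3129) / (0.2500 − 0.3129) = 0.1938 · (0.037100)/(-0.062900) = -0.114308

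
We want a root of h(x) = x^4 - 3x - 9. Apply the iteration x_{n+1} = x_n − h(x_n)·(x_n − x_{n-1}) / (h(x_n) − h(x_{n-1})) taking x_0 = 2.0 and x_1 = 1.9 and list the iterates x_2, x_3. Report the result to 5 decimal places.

h(2.0) = 1.0000000, h(1.9) = -1.6679000
x_2 = 1.9000000 − (-1.6679000)·(1.9000000 − 2.0000000) / (-1.6679000 − 1.0000000) = 1.9000000 − (0.1667900)/(-2.6679000) = 1.9625173
h(1.9625173) = -0.0536978
x_3 = 1.9625173 − (-0.0536978)·(1.9625173 − 1.9000000) / (-0.0536978 − (-1.6679000)) = 1.9625173 − (-0.0033570)/(1.6142022) = 1.9645970

1.96252, 1.96460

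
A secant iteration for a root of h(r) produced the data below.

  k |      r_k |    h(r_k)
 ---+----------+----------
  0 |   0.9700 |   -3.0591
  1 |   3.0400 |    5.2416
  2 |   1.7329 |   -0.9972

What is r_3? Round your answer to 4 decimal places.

1.9418

r_3 = 1.7329 − (-0.9972)·(1.7329 − 3.0400) / (-0.9972 − 5.2416)
   = 1.7329 − (1.303440)/(-6.238800) = 1.941825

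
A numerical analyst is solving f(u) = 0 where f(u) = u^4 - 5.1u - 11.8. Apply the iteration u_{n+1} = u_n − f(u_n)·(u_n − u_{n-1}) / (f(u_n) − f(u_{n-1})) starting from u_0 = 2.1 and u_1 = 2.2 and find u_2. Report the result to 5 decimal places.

2.18830

f(2.1) = -3.0619000, f(2.2) = 0.4056000
u_2 = 2.2000000 − 0.4056000·(2.2000000 − 2.1000000) / (0.4056000 − (-3.0619000)) = 2.2000000 − (0.0405600)/(3.4675000) = 2.1883028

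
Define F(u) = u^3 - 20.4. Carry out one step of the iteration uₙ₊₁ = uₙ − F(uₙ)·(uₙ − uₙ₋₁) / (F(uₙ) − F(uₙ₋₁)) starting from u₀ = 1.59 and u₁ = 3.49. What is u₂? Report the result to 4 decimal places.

2.3986

F(1.59) = -16.380321, F(3.49) = 22.108549
u₂ = 3.490000 − 22.108549·(3.490000 − 1.590000) / (22.108549 − (-16.380321)) = 3.490000 − (42.006243)/(38.488870) = 2.398613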